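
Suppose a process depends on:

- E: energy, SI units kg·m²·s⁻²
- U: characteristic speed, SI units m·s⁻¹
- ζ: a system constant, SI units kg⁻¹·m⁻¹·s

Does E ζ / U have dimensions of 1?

Sum the exponent of each base dimension across the product:
  M: [E]_M − [U]_M + [ζ]_M = (1) − (0) + (-1) = 0
  L: [E]_L − [U]_L + [ζ]_L = (2) − (1) + (-1) = 0
  T: [E]_T − [U]_T + [ζ]_T = (-2) − (-1) + (1) = 0
All base exponents vanish — dimensionless.

yes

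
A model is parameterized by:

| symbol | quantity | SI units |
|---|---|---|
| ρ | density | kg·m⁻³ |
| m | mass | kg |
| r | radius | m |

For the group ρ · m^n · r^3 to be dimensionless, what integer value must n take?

Balance the M exponent: (1)·n from m, plus (1) + 3·(0) = 1 from the rest, must sum to zero.
n + 1 = 0, so n = -1.

-1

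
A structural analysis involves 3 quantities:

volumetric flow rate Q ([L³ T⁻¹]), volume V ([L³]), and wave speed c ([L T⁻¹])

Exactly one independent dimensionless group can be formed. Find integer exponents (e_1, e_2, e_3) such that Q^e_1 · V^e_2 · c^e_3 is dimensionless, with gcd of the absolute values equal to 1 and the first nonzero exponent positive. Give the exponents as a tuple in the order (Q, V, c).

L: e_1·(3) + e_2·(3) + e_3·(1) = 0
T: e_1·(-1) + e_2·(0) + e_3·(-1) = 0
Solving this homogeneous linear system for the smallest-integer solution (first nonzero entry positive) gives (3, -2, -3).

(3, -2, -3)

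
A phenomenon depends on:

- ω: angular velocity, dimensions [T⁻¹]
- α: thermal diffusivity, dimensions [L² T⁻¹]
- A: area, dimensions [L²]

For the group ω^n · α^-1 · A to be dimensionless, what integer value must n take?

1

Balance the T exponent: (-1)·n from ω, plus −(-1) + (0) = 1 from the rest, must sum to zero.
−n + 1 = 0, so n = 1.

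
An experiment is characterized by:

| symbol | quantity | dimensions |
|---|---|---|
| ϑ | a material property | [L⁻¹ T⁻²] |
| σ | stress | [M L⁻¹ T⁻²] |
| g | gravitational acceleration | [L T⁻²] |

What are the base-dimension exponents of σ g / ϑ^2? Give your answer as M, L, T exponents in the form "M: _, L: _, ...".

M: 1, L: 2, T: 0

Collect each base-dimension exponent across the product:
  M: −2·(0) + (1) + (0) = 1
  L: −2·(-1) + (-1) + (1) = 2
  T: −2·(-2) + (-2) + (-2) = 0
So the dimensions are [M L²].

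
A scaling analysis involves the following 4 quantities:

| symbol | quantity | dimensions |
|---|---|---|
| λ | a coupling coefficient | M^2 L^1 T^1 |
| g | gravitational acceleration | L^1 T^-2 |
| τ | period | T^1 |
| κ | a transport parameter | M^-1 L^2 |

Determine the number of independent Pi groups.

There are 4 variables and 3 base dimensions (M, L, T).
The dimension matrix has rank 3.
Independent dimensionless groups: 4 − 3 = 1.

1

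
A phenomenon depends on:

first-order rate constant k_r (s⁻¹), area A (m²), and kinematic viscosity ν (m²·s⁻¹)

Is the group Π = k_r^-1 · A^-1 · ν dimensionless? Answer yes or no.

yes

Sum the exponent of each base dimension across the product:
  M: −[k_r]_M − [A]_M + [ν]_M = −(0) − (0) + (0) = 0
  L: −[k_r]_L − [A]_L + [ν]_L = −(0) − (2) + (2) = 0
  T: −[k_r]_T − [A]_T + [ν]_T = −(-1) − (0) + (-1) = 0
All base exponents vanish — dimensionless.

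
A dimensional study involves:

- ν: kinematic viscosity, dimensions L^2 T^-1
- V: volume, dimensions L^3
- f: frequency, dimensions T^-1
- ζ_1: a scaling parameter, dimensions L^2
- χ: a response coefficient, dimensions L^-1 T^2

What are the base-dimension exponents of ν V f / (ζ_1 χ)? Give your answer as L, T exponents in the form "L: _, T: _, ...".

Collect each base-dimension exponent across the product:
  L: (2) + (3) + (0) − (2) − (-1) = 4
  T: (-1) + (0) + (-1) − (0) − (2) = -4
So the dimensions are [L⁴ T⁻⁴].

L: 4, T: -4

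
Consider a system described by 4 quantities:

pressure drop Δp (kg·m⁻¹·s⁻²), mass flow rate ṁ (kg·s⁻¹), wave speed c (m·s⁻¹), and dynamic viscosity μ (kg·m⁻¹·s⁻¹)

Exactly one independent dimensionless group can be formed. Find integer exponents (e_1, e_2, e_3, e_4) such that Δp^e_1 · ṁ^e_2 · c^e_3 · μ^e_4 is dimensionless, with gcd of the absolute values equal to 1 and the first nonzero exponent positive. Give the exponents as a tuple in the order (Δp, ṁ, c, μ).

M: e_1·(1) + e_2·(1) + e_3·(0) + e_4·(1) = 0
L: e_1·(-1) + e_2·(0) + e_3·(1) + e_4·(-1) = 0
T: e_1·(-2) + e_2·(-1) + e_3·(-1) + e_4·(-1) = 0
Solving this homogeneous linear system for the smallest-integer solution (first nonzero entry positive) gives (1, 1, -1, -2).

(1, 1, -1, -2)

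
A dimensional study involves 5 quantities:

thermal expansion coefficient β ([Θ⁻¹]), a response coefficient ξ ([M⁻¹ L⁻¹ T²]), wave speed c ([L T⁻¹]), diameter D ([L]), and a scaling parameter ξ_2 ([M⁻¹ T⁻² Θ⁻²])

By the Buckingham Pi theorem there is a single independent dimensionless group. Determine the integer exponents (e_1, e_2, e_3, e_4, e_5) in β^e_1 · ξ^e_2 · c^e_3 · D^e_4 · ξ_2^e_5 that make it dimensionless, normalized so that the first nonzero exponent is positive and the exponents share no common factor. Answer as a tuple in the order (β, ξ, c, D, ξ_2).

(2, 1, 4, -3, -1)

M: e_1·(0) + e_2·(-1) + e_3·(0) + e_4·(0) + e_5·(-1) = 0
L: e_1·(0) + e_2·(-1) + e_3·(1) + e_4·(1) + e_5·(0) = 0
T: e_1·(0) + e_2·(2) + e_3·(-1) + e_4·(0) + e_5·(-2) = 0
Θ: e_1·(-1) + e_2·(0) + e_3·(0) + e_4·(0) + e_5·(-2) = 0
Solving this homogeneous linear system for the smallest-integer solution (first nonzero entry positive) gives (2, 1, 4, -3, -1).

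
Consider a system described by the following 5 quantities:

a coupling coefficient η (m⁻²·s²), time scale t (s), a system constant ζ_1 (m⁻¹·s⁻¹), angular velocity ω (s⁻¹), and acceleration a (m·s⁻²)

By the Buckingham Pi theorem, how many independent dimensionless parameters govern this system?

3

There are 5 variables and 2 base dimensions (L, T).
The dimension matrix has rank 2.
Independent dimensionless groups: 5 − 2 = 3.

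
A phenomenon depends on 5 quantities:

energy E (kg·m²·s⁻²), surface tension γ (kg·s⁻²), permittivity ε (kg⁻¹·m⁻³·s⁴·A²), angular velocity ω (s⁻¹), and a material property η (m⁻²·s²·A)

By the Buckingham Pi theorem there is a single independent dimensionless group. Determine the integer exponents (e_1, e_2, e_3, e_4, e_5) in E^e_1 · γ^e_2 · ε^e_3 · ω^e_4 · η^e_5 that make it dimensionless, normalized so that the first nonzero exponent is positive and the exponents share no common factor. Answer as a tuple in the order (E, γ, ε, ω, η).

M: e_1·(1) + e_2·(1) + e_3·(-1) + e_4·(0) + e_5·(0) = 0
L: e_1·(2) + e_2·(0) + e_3·(-3) + e_4·(0) + e_5·(-2) = 0
T: e_1·(-2) + e_2·(-2) + e_3·(4) + e_4·(-1) + e_5·(2) = 0
I: e_1·(0) + e_2·(0) + e_3·(2) + e_4·(0) + e_5·(1) = 0
Solving this homogeneous linear system for the smallest-integer solution (first nonzero entry positive) gives (1, -3, -2, 4, 4).

(1, -3, -2, 4, 4)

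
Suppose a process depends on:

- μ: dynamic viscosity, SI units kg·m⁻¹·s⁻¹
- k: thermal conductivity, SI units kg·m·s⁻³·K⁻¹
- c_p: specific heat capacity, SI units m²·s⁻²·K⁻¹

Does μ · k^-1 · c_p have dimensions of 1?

yes

Sum the exponent of each base dimension across the product:
  M: [μ]_M − [k]_M + [c_p]_M = (1) − (1) + (0) = 0
  L: [μ]_L − [k]_L + [c_p]_L = (-1) − (1) + (2) = 0
  T: [μ]_T − [k]_T + [c_p]_T = (-1) − (-3) + (-2) = 0
  Θ: [μ]_Θ − [k]_Θ + [c_p]_Θ = (0) − (-1) + (-1) = 0
All base exponents vanish — dimensionless.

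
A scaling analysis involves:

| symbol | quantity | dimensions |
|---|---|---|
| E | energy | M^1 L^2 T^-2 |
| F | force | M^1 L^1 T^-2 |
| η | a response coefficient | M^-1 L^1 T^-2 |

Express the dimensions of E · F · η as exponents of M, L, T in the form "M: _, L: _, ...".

Collect each base-dimension exponent across the product:
  M: (1) + (1) + (-1) = 1
  L: (2) + (1) + (1) = 4
  T: (-2) + (-2) + (-2) = -6
So the dimensions are [M L⁴ T⁻⁶].

M: 1, L: 4, T: -6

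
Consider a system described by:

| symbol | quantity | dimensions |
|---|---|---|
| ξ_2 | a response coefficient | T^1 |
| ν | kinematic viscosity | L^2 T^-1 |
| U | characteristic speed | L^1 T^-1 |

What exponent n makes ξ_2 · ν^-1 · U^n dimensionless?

Balance the L exponent: (1)·n from U, plus (0) − (2) = -2 from the rest, must sum to zero.
n − 2 = 0, so n = 2.

2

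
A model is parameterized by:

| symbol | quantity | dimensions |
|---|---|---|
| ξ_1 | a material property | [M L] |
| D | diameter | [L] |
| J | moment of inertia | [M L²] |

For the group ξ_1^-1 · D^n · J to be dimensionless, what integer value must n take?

-1

Balance the L exponent: (1)·n from D, plus −(1) + (2) = 1 from the rest, must sum to zero.
n + 1 = 0, so n = -1.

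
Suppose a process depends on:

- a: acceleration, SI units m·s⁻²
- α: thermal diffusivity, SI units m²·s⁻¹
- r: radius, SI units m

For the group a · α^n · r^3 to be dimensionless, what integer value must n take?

-2

Balance the L exponent: (2)·n from α, plus (1) + 3·(1) = 4 from the rest, must sum to zero.
2n + 4 = 0, so n = -2.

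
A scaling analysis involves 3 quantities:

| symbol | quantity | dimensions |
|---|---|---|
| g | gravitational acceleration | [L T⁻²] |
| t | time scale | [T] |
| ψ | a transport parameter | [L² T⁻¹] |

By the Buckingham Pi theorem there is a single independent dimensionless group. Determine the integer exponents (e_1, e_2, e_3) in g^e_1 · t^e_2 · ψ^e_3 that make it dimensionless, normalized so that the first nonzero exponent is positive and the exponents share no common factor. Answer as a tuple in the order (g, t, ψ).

L: e_1·(1) + e_2·(0) + e_3·(2) = 0
T: e_1·(-2) + e_2·(1) + e_3·(-1) = 0
Solving this homogeneous linear system for the smallest-integer solution (first nonzero entry positive) gives (2, 3, -1).

(2, 3, -1)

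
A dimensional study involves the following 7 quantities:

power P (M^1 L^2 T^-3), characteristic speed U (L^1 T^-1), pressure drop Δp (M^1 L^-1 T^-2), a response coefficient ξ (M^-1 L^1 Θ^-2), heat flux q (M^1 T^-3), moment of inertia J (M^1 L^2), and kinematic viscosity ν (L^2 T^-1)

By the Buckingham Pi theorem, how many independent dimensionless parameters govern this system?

There are 7 variables and 4 base dimensions (M, L, T, Θ).
The dimension matrix has rank 4.
Independent dimensionless groups: 7 − 4 = 3.

3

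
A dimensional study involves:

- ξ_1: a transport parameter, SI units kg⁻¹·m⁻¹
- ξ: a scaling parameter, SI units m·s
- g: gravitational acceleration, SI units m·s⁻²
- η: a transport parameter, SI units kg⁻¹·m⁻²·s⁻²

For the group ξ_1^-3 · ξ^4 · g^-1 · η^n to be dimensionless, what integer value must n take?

Balance the M exponent: (-1)·n from η, plus −3·(-1) + 4·(0) − (0) = 3 from the rest, must sum to zero.
−n + 3 = 0, so n = 3.

3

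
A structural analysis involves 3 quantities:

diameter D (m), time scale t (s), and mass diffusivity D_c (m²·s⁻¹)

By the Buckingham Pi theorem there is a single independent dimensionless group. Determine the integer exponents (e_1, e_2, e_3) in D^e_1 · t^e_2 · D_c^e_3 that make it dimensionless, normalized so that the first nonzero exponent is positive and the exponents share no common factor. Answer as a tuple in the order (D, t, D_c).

L: e_1·(1) + e_2·(0) + e_3·(2) = 0
T: e_1·(0) + e_2·(1) + e_3·(-1) = 0
Solving this homogeneous linear system for the smallest-integer solution (first nonzero entry positive) gives (2, -1, -1).

(2, -1, -1)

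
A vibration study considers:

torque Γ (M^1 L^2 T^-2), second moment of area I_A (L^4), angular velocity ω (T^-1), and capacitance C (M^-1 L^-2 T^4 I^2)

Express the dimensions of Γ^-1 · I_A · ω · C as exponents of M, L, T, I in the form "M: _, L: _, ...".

Collect each base-dimension exponent across the product:
  M: −(1) + (0) + (0) + (-1) = -2
  L: −(2) + (4) + (0) + (-2) = 0
  T: −(-2) + (0) + (-1) + (4) = 5
  I: −(0) + (0) + (0) + (2) = 2
So the dimensions are [M⁻² T⁵ I²].

M: -2, L: 0, T: 5, I: 2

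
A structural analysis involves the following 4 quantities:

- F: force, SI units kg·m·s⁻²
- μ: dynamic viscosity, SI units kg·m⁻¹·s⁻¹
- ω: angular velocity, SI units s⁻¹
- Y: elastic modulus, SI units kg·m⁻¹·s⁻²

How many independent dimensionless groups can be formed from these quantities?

There are 4 variables and 3 base dimensions (M, L, T).
The dimension matrix has rank 3.
Independent dimensionless groups: 4 − 3 = 1.

1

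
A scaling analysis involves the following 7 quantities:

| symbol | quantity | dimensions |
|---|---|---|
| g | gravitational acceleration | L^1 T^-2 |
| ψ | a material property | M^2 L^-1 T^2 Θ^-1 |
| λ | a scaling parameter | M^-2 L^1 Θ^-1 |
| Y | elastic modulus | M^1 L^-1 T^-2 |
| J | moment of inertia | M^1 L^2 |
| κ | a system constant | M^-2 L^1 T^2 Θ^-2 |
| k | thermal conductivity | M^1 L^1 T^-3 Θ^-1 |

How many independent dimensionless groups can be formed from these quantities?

3

There are 7 variables and 4 base dimensions (M, L, T, Θ).
The dimension matrix has rank 4.
Independent dimensionless groups: 7 − 4 = 3.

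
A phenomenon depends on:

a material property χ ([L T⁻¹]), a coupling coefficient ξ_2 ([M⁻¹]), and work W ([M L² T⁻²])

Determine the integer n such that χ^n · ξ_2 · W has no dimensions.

Balance the L exponent: (1)·n from χ, plus (0) + (2) = 2 from the rest, must sum to zero.
n + 2 = 0, so n = -2.

-2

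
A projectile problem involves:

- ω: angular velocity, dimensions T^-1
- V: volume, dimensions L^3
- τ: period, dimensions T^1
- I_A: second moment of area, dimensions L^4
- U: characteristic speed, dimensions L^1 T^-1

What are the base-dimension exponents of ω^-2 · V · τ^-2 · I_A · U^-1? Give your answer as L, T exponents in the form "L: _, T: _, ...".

L: 6, T: 1

Collect each base-dimension exponent across the product:
  L: −2·(0) + (3) − 2·(0) + (4) − (1) = 6
  T: −2·(-1) + (0) − 2·(1) + (0) − (-1) = 1
So the dimensions are [L⁶ T].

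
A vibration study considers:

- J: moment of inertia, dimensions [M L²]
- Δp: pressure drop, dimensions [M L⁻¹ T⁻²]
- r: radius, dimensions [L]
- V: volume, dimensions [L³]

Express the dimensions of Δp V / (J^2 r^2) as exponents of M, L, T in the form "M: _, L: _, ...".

M: -1, L: -4, T: -2

Collect each base-dimension exponent across the product:
  M: −2·(1) + (1) − 2·(0) + (0) = -1
  L: −2·(2) + (-1) − 2·(1) + (3) = -4
  T: −2·(0) + (-2) − 2·(0) + (0) = -2
So the dimensions are [M⁻¹ L⁻⁴ T⁻²].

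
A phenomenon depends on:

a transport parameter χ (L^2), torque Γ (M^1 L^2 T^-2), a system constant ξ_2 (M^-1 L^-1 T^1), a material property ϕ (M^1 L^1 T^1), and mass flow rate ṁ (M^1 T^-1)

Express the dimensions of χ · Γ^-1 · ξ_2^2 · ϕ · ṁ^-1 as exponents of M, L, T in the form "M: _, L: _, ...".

M: -3, L: -1, T: 6

Collect each base-dimension exponent across the product:
  M: (0) − (1) + 2·(-1) + (1) − (1) = -3
  L: (2) − (2) + 2·(-1) + (1) − (0) = -1
  T: (0) − (-2) + 2·(1) + (1) − (-1) = 6
So the dimensions are [M⁻³ L⁻¹ T⁶].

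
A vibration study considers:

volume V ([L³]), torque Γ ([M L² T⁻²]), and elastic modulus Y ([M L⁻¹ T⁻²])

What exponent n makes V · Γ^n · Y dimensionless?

-1

Balance the M exponent: (1)·n from Γ, plus (0) + (1) = 1 from the rest, must sum to zero.
n + 1 = 0, so n = -1.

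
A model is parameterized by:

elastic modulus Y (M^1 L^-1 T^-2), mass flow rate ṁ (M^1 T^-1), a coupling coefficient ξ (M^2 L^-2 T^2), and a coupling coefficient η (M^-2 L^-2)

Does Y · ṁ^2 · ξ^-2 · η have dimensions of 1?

no

Sum the exponent of each base dimension across the product:
  M: [Y]_M + 2·[ṁ]_M − 2·[ξ]_M + [η]_M = (1) + 2·(1) − 2·(2) + (-2) = -3
  L: [Y]_L + 2·[ṁ]_L − 2·[ξ]_L + [η]_L = (-1) + 2·(0) − 2·(-2) + (-2) = 1
  T: [Y]_T + 2·[ṁ]_T − 2·[ξ]_T + [η]_T = (-2) + 2·(-1) − 2·(2) + (0) = -8
Net dimensions [M⁻³ L T⁻⁸] ≠ [1] — not dimensionless.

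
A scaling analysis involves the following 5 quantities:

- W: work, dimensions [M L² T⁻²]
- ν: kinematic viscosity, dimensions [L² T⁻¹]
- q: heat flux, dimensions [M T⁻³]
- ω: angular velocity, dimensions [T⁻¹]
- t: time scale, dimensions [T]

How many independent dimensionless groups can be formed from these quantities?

2

There are 5 variables and 3 base dimensions (M, L, T).
The dimension matrix has rank 3.
Independent dimensionless groups: 5 − 3 = 2.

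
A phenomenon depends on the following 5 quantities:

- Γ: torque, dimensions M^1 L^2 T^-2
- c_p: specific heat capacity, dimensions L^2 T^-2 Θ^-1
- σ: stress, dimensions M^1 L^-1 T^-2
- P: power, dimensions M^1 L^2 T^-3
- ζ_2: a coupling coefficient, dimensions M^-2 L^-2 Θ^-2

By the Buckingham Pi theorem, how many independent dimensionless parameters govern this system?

There are 5 variables and 4 base dimensions (M, L, T, Θ).
The dimension matrix has rank 4.
Independent dimensionless groups: 5 − 4 = 1.

1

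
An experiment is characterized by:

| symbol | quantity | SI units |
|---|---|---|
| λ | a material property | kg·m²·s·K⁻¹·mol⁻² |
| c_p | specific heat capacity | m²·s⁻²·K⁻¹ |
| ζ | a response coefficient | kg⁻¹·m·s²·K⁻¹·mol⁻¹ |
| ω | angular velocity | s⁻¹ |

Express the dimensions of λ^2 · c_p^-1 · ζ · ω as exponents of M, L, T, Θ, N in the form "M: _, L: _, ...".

M: 1, L: 3, T: 5, Θ: -2, N: -5

Collect each base-dimension exponent across the product:
  M: 2·(1) − (0) + (-1) + (0) = 1
  L: 2·(2) − (2) + (1) + (0) = 3
  T: 2·(1) − (-2) + (2) + (-1) = 5
  Θ: 2·(-1) − (-1) + (-1) + (0) = -2
  N: 2·(-2) − (0) + (-1) + (0) = -5
So the dimensions are [M L³ T⁵ Θ⁻² N⁻⁵].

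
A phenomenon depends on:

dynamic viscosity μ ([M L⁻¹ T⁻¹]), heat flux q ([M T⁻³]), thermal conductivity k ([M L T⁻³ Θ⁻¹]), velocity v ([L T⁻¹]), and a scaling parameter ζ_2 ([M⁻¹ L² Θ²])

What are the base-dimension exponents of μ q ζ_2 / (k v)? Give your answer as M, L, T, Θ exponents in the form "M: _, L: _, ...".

M: 0, L: -1, T: 0, Θ: 3

Collect each base-dimension exponent across the product:
  M: (1) + (1) − (1) − (0) + (-1) = 0
  L: (-1) + (0) − (1) − (1) + (2) = -1
  T: (-1) + (-3) − (-3) − (-1) + (0) = 0
  Θ: (0) + (0) − (-1) − (0) + (2) = 3
So the dimensions are [L⁻¹ Θ³].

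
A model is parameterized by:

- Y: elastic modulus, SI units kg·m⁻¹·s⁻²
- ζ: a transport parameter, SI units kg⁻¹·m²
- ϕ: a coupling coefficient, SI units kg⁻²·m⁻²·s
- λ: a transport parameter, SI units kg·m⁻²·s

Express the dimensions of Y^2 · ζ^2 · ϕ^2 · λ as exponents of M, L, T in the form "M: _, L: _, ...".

Collect each base-dimension exponent across the product:
  M: 2·(1) + 2·(-1) + 2·(-2) + (1) = -3
  L: 2·(-1) + 2·(2) + 2·(-2) + (-2) = -4
  T: 2·(-2) + 2·(0) + 2·(1) + (1) = -1
So the dimensions are [M⁻³ L⁻⁴ T⁻¹].

M: -3, L: -4, T: -1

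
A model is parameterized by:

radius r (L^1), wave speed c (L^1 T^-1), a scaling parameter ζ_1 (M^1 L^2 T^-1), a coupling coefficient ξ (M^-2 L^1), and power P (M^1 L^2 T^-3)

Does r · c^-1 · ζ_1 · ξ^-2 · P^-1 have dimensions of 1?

Sum the exponent of each base dimension across the product:
  M: [r]_M − [c]_M + [ζ_1]_M − 2·[ξ]_M − [P]_M = (0) − (0) + (1) − 2·(-2) − (1) = 4
  L: [r]_L − [c]_L + [ζ_1]_L − 2·[ξ]_L − [P]_L = (1) − (1) + (2) − 2·(1) − (2) = -2
  T: [r]_T − [c]_T + [ζ_1]_T − 2·[ξ]_T − [P]_T = (0) − (-1) + (-1) − 2·(0) − (-3) = 3
Net dimensions [M⁴ L⁻² T³] ≠ [1] — not dimensionless.

no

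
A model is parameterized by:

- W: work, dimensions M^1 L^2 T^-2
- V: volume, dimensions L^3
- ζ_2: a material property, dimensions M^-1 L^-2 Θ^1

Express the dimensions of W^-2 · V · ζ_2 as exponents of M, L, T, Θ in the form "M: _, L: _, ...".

M: -3, L: -3, T: 4, Θ: 1

Collect each base-dimension exponent across the product:
  M: −2·(1) + (0) + (-1) = -3
  L: −2·(2) + (3) + (-2) = -3
  T: −2·(-2) + (0) + (0) = 4
  Θ: −2·(0) + (0) + (1) = 1
So the dimensions are [M⁻³ L⁻³ T⁴ Θ].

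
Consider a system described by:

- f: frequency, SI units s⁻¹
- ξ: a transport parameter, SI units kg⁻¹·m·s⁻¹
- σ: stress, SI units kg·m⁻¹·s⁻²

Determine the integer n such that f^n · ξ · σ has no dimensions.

Balance the T exponent: (-1)·n from f, plus (-1) + (-2) = -3 from the rest, must sum to zero.
−n − 3 = 0, so n = -3.

-3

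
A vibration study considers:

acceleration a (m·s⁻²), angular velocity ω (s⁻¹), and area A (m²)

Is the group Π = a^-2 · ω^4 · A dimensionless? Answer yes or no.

Sum the exponent of each base dimension across the product:
  L: −2·[a]_L + 4·[ω]_L + [A]_L = −2·(1) + 4·(0) + (2) = 0
  T: −2·[a]_T + 4·[ω]_T + [A]_T = −2·(-2) + 4·(-1) + (0) = 0
All base exponents vanish — dimensionless.

yes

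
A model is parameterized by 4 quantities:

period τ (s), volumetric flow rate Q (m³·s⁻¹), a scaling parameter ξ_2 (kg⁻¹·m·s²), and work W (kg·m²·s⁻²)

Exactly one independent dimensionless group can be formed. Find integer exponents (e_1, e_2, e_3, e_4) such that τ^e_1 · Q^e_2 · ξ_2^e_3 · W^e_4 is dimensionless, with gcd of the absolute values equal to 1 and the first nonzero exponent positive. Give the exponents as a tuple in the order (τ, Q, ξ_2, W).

M: e_1·(0) + e_2·(0) + e_3·(-1) + e_4·(1) = 0
L: e_1·(0) + e_2·(3) + e_3·(1) + e_4·(2) = 0
T: e_1·(1) + e_2·(-1) + e_3·(2) + e_4·(-2) = 0
Solving this homogeneous linear system for the smallest-integer solution (first nonzero entry positive) gives (1, 1, -1, -1).

(1, 1, -1, -1)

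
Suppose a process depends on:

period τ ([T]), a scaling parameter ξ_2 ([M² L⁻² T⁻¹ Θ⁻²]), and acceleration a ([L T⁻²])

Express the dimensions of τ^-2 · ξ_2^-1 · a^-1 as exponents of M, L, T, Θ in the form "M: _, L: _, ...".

Collect each base-dimension exponent across the product:
  M: −2·(0) − (2) − (0) = -2
  L: −2·(0) − (-2) − (1) = 1
  T: −2·(1) − (-1) − (-2) = 1
  Θ: −2·(0) − (-2) − (0) = 2
So the dimensions are [M⁻² L T Θ²].

M: -2, L: 1, T: 1, Θ: 2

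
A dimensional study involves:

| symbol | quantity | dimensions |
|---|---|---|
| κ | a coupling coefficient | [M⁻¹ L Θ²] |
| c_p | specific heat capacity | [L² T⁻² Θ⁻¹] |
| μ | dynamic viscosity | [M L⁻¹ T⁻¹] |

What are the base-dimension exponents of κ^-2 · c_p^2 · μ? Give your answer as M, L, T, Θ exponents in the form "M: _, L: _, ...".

Collect each base-dimension exponent across the product:
  M: −2·(-1) + 2·(0) + (1) = 3
  L: −2·(1) + 2·(2) + (-1) = 1
  T: −2·(0) + 2·(-2) + (-1) = -5
  Θ: −2·(2) + 2·(-1) + (0) = -6
So the dimensions are [M³ L T⁻⁵ Θ⁻⁶].

M: 3, L: 1, T: -5, Θ: -6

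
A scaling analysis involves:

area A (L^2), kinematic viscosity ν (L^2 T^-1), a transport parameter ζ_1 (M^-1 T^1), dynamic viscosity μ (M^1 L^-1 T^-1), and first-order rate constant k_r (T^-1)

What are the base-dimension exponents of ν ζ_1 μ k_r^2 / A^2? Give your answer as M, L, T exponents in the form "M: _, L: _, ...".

Collect each base-dimension exponent across the product:
  M: −2·(0) + (0) + (-1) + (1) + 2·(0) = 0
  L: −2·(2) + (2) + (0) + (-1) + 2·(0) = -3
  T: −2·(0) + (-1) + (1) + (-1) + 2·(-1) = -3
So the dimensions are [L⁻³ T⁻³].

M: 0, L: -3, T: -3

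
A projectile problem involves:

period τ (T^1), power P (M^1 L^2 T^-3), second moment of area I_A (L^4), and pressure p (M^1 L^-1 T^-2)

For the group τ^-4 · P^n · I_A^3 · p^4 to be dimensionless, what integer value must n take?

-4

Balance the M exponent: (1)·n from P, plus −4·(0) + 3·(0) + 4·(1) = 4 from the rest, must sum to zero.
n + 4 = 0, so n = -4.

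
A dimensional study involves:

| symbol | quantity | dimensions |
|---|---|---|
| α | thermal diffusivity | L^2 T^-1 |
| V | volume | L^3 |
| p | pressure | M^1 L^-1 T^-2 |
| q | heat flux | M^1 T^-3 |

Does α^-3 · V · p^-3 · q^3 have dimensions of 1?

Sum the exponent of each base dimension across the product:
  M: −3·[α]_M + [V]_M − 3·[p]_M + 3·[q]_M = −3·(0) + (0) − 3·(1) + 3·(1) = 0
  L: −3·[α]_L + [V]_L − 3·[p]_L + 3·[q]_L = −3·(2) + (3) − 3·(-1) + 3·(0) = 0
  T: −3·[α]_T + [V]_T − 3·[p]_T + 3·[q]_T = −3·(-1) + (0) − 3·(-2) + 3·(-3) = 0
All base exponents vanish — dimensionless.

yes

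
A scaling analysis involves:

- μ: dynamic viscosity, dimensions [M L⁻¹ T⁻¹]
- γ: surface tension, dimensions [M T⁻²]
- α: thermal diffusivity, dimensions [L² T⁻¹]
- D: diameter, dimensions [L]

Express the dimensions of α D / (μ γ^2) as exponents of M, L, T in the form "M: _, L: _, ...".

Collect each base-dimension exponent across the product:
  M: −(1) − 2·(1) + (0) + (0) = -3
  L: −(-1) − 2·(0) + (2) + (1) = 4
  T: −(-1) − 2·(-2) + (-1) + (0) = 4
So the dimensions are [M⁻³ L⁴ T⁴].

M: -3, L: 4, T: 4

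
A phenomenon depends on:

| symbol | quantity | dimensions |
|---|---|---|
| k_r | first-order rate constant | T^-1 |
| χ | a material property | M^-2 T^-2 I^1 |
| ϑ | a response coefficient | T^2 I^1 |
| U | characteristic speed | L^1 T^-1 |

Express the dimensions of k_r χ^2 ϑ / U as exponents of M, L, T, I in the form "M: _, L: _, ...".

Collect each base-dimension exponent across the product:
  M: (0) + 2·(-2) + (0) − (0) = -4
  L: (0) + 2·(0) + (0) − (1) = -1
  T: (-1) + 2·(-2) + (2) − (-1) = -2
  I: (0) + 2·(1) + (1) − (0) = 3
So the dimensions are [M⁻⁴ L⁻¹ T⁻² I³].

M: -4, L: -1, T: -2, I: 3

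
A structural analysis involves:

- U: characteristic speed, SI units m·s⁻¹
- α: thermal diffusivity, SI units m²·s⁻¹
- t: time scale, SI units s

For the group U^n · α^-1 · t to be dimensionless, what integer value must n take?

2

Balance the L exponent: (1)·n from U, plus −(2) + (0) = -2 from the rest, must sum to zero.
n − 2 = 0, so n = 2.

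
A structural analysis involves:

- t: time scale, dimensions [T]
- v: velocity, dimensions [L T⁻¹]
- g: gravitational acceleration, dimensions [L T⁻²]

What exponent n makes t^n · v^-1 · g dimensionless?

1

Balance the T exponent: (1)·n from t, plus −(-1) + (-2) = -1 from the rest, must sum to zero.
n − 1 = 0, so n = 1.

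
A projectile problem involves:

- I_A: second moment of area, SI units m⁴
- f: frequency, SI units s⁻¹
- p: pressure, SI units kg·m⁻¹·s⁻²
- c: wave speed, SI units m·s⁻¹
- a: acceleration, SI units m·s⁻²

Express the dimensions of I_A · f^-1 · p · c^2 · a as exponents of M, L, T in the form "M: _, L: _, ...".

M: 1, L: 6, T: -5

Collect each base-dimension exponent across the product:
  M: (0) − (0) + (1) + 2·(0) + (0) = 1
  L: (4) − (0) + (-1) + 2·(1) + (1) = 6
  T: (0) − (-1) + (-2) + 2·(-1) + (-2) = -5
So the dimensions are [M L⁶ T⁻⁵].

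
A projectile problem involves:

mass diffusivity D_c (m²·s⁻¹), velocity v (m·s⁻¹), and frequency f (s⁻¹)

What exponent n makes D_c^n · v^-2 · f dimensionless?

Balance the L exponent: (2)·n from D_c, plus −2·(1) + (0) = -2 from the rest, must sum to zero.
2n − 2 = 0, so n = 1.

1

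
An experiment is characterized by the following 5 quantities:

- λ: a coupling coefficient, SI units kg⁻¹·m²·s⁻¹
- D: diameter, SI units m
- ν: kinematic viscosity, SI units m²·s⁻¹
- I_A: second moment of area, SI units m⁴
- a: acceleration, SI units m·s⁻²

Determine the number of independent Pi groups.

There are 5 variables and 3 base dimensions (M, L, T).
The dimension matrix has rank 3.
Independent dimensionless groups: 5 − 3 = 2.

2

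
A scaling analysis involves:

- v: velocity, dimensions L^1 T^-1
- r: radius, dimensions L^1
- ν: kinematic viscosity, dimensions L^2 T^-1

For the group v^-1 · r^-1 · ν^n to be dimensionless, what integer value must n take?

Balance the L exponent: (2)·n from ν, plus −(1) − (1) = -2 from the rest, must sum to zero.
2n − 2 = 0, so n = 1.

1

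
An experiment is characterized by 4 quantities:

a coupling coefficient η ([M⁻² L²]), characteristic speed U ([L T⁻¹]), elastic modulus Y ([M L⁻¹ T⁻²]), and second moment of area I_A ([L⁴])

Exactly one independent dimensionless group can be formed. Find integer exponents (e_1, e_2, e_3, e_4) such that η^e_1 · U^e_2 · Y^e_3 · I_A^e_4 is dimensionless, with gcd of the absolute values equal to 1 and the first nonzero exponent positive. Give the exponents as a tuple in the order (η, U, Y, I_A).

(1, -4, 2, 1)

M: e_1·(-2) + e_2·(0) + e_3·(1) + e_4·(0) = 0
L: e_1·(2) + e_2·(1) + e_3·(-1) + e_4·(4) = 0
T: e_1·(0) + e_2·(-1) + e_3·(-2) + e_4·(0) = 0
Solving this homogeneous linear system for the smallest-integer solution (first nonzero entry positive) gives (1, -4, 2, 1).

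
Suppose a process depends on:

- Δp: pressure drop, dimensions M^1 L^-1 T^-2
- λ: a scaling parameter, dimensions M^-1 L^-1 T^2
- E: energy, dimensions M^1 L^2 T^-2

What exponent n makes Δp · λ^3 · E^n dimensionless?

Balance the M exponent: (1)·n from E, plus (1) + 3·(-1) = -2 from the rest, must sum to zero.
n − 2 = 0, so n = 2.

2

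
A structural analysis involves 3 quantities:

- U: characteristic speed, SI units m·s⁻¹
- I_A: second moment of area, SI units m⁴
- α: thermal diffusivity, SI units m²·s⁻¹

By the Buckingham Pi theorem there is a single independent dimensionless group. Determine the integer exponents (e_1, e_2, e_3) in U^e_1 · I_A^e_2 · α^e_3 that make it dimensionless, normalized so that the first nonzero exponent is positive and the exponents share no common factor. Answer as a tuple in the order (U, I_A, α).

(4, 1, -4)

L: e_1·(1) + e_2·(4) + e_3·(2) = 0
T: e_1·(-1) + e_2·(0) + e_3·(-1) = 0
Solving this homogeneous linear system for the smallest-integer solution (first nonzero entry positive) gives (4, 1, -4).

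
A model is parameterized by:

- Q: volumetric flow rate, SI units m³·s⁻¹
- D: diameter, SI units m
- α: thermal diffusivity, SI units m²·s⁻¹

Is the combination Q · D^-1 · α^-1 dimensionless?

Sum the exponent of each base dimension across the product:
  M: [Q]_M − [D]_M − [α]_M = (0) − (0) − (0) = 0
  L: [Q]_L − [D]_L − [α]_L = (3) − (1) − (2) = 0
  T: [Q]_T − [D]_T − [α]_T = (-1) − (0) − (-1) = 0
All base exponents vanish — dimensionless.

yes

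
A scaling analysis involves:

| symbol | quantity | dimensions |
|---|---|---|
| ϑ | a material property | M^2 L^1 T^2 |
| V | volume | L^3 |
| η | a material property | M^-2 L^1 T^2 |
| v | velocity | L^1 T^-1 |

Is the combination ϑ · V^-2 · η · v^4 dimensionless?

yes

Sum the exponent of each base dimension across the product:
  M: [ϑ]_M − 2·[V]_M + [η]_M + 4·[v]_M = (2) − 2·(0) + (-2) + 4·(0) = 0
  L: [ϑ]_L − 2·[V]_L + [η]_L + 4·[v]_L = (1) − 2·(3) + (1) + 4·(1) = 0
  T: [ϑ]_T − 2·[V]_T + [η]_T + 4·[v]_T = (2) − 2·(0) + (2) + 4·(-1) = 0
All base exponents vanish — dimensionless.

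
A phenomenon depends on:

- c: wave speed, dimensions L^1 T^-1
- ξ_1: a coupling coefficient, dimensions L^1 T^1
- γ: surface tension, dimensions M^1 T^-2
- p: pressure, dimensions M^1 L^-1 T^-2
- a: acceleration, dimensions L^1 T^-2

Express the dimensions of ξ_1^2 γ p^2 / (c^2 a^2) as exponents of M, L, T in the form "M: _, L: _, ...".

Collect each base-dimension exponent across the product:
  M: −2·(0) + 2·(0) + (1) + 2·(1) − 2·(0) = 3
  L: −2·(1) + 2·(1) + (0) + 2·(-1) − 2·(1) = -4
  T: −2·(-1) + 2·(1) + (-2) + 2·(-2) − 2·(-2) = 2
So the dimensions are [M³ L⁻⁴ T²].

M: 3, L: -4, T: 2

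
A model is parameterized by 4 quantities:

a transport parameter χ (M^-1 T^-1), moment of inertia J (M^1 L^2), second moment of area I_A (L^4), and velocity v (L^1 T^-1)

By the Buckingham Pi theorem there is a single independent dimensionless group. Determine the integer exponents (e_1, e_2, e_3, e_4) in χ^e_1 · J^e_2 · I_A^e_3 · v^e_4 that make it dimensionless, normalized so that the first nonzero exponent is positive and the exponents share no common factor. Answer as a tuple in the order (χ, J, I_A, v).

M: e_1·(-1) + e_2·(1) + e_3·(0) + e_4·(0) = 0
L: e_1·(0) + e_2·(2) + e_3·(4) + e_4·(1) = 0
T: e_1·(-1) + e_2·(0) + e_3·(0) + e_4·(-1) = 0
Solving this homogeneous linear system for the smallest-integer solution (first nonzero entry positive) gives (4, 4, -1, -4).

(4, 4, -1, -4)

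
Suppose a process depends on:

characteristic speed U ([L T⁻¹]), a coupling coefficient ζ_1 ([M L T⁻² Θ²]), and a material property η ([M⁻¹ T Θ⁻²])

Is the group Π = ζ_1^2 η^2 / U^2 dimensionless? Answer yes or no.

yes

Sum the exponent of each base dimension across the product:
  M: −2·[U]_M + 2·[ζ_1]_M + 2·[η]_M = −2·(0) + 2·(1) + 2·(-1) = 0
  L: −2·[U]_L + 2·[ζ_1]_L + 2·[η]_L = −2·(1) + 2·(1) + 2·(0) = 0
  T: −2·[U]_T + 2·[ζ_1]_T + 2·[η]_T = −2·(-1) + 2·(-2) + 2·(1) = 0
  Θ: −2·[U]_Θ + 2·[ζ_1]_Θ + 2·[η]_Θ = −2·(0) + 2·(2) + 2·(-2) = 0
All base exponents vanish — dimensionless.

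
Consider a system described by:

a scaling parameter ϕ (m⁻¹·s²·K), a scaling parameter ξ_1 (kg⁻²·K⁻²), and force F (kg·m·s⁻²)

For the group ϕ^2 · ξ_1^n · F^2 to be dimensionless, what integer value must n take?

1

Balance the M exponent: (-2)·n from ξ_1, plus 2·(0) + 2·(1) = 2 from the rest, must sum to zero.
-2n + 2 = 0, so n = 1.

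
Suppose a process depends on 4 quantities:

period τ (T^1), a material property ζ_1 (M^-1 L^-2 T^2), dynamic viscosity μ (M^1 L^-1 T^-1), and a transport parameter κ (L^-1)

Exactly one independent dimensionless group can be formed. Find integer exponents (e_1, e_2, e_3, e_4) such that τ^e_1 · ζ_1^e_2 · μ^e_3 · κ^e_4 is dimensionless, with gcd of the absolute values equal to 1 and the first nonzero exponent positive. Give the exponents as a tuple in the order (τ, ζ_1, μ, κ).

M: e_1·(0) + e_2·(-1) + e_3·(1) + e_4·(0) = 0
L: e_1·(0) + e_2·(-2) + e_3·(-1) + e_4·(-1) = 0
T: e_1·(1) + e_2·(2) + e_3·(-1) + e_4·(0) = 0
Solving this homogeneous linear system for the smallest-integer solution (first nonzero entry positive) gives (1, -1, -1, 3).

(1, -1, -1, 3)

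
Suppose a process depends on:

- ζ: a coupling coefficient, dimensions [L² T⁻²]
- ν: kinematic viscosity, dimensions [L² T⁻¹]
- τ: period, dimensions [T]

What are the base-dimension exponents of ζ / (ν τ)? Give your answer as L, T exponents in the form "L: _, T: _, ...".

L: 0, T: -2

Collect each base-dimension exponent across the product:
  L: (2) − (2) − (0) = 0
  T: (-2) − (-1) − (1) = -2
So the dimensions are [T⁻²].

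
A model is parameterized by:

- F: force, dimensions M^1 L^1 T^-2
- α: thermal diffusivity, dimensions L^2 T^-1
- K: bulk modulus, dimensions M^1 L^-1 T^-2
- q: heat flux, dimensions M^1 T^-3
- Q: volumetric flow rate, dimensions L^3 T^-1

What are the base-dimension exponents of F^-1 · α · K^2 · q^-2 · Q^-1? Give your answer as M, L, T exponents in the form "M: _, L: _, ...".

M: -1, L: -4, T: 4

Collect each base-dimension exponent across the product:
  M: −(1) + (0) + 2·(1) − 2·(1) − (0) = -1
  L: −(1) + (2) + 2·(-1) − 2·(0) − (3) = -4
  T: −(-2) + (-1) + 2·(-2) − 2·(-3) − (-1) = 4
So the dimensions are [M⁻¹ L⁻⁴ T⁴].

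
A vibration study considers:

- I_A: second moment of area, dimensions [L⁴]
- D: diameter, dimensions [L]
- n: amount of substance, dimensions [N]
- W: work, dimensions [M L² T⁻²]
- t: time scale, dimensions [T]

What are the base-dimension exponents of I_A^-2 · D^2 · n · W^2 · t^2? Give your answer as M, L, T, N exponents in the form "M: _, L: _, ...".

M: 2, L: -2, T: -2, N: 1

Collect each base-dimension exponent across the product:
  M: −2·(0) + 2·(0) + (0) + 2·(1) + 2·(0) = 2
  L: −2·(4) + 2·(1) + (0) + 2·(2) + 2·(0) = -2
  T: −2·(0) + 2·(0) + (0) + 2·(-2) + 2·(1) = -2
  N: −2·(0) + 2·(0) + (1) + 2·(0) + 2·(0) = 1
So the dimensions are [M² L⁻² T⁻² N].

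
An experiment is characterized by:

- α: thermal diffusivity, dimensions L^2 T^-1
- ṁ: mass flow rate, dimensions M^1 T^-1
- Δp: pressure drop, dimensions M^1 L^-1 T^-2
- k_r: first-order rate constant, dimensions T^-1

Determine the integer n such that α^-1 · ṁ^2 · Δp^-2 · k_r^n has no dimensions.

Balance the T exponent: (-1)·n from k_r, plus −(-1) + 2·(-1) − 2·(-2) = 3 from the rest, must sum to zero.
−n + 3 = 0, so n = 3.

3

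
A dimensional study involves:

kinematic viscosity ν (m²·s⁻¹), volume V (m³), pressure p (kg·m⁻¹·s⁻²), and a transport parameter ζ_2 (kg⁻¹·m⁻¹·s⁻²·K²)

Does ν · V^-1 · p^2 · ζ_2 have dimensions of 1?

Sum the exponent of each base dimension across the product:
  M: [ν]_M − [V]_M + 2·[p]_M + [ζ_2]_M = (0) − (0) + 2·(1) + (-1) = 1
  L: [ν]_L − [V]_L + 2·[p]_L + [ζ_2]_L = (2) − (3) + 2·(-1) + (-1) = -4
  T: [ν]_T − [V]_T + 2·[p]_T + [ζ_2]_T = (-1) − (0) + 2·(-2) + (-2) = -7
  Θ: [ν]_Θ − [V]_Θ + 2·[p]_Θ + [ζ_2]_Θ = (0) − (0) + 2·(0) + (2) = 2
Net dimensions [M L⁻⁴ T⁻⁷ Θ²] ≠ [1] — not dimensionless.

no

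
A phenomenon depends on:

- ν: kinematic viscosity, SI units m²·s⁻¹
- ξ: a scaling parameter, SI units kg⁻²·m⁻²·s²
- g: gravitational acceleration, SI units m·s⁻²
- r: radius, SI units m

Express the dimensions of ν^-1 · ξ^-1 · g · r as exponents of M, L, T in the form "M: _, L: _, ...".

Collect each base-dimension exponent across the product:
  M: −(0) − (-2) + (0) + (0) = 2
  L: −(2) − (-2) + (1) + (1) = 2
  T: −(-1) − (2) + (-2) + (0) = -3
So the dimensions are [M² L² T⁻³].

M: 2, L: 2, T: -3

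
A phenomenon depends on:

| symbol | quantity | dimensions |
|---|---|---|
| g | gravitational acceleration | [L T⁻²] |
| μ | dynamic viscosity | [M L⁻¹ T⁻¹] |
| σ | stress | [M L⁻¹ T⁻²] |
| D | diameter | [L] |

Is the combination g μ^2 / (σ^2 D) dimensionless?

yes

Sum the exponent of each base dimension across the product:
  M: [g]_M + 2·[μ]_M − 2·[σ]_M − [D]_M = (0) + 2·(1) − 2·(1) − (0) = 0
  L: [g]_L + 2·[μ]_L − 2·[σ]_L − [D]_L = (1) + 2·(-1) − 2·(-1) − (1) = 0
  T: [g]_T + 2·[μ]_T − 2·[σ]_T − [D]_T = (-2) + 2·(-1) − 2·(-2) − (0) = 0
All base exponents vanish — dimensionless.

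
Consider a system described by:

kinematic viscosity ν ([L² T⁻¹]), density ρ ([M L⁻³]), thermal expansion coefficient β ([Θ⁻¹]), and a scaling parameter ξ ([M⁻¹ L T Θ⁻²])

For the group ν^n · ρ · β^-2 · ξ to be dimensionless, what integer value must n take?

Balance the L exponent: (2)·n from ν, plus (-3) − 2·(0) + (1) = -2 from the rest, must sum to zero.
2n − 2 = 0, so n = 1.

1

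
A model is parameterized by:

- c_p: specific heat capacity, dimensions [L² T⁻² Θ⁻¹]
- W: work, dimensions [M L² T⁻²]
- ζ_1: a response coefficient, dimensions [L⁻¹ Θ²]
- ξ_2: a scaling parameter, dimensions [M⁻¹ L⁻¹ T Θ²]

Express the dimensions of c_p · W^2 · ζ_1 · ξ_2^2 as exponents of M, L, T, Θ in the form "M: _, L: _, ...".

Collect each base-dimension exponent across the product:
  M: (0) + 2·(1) + (0) + 2·(-1) = 0
  L: (2) + 2·(2) + (-1) + 2·(-1) = 3
  T: (-2) + 2·(-2) + (0) + 2·(1) = -4
  Θ: (-1) + 2·(0) + (2) + 2·(2) = 5
So the dimensions are [L³ T⁻⁴ Θ⁵].

M: 0, L: 3, T: -4, Θ: 5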